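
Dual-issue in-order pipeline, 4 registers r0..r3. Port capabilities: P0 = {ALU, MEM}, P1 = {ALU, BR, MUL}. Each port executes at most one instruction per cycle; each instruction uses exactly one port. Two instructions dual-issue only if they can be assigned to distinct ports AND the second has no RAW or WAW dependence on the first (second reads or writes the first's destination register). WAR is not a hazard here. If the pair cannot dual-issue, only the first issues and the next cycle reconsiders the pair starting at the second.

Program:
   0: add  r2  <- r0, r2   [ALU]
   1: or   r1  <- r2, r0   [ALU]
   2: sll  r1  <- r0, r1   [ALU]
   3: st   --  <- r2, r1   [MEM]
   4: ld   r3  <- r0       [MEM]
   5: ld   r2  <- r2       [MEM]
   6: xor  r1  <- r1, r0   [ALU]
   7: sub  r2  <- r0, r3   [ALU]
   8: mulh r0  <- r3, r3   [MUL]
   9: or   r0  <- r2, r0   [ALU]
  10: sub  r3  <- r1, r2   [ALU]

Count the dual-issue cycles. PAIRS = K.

PAIRS = 3

[0] i0  add.ALU  -- RAW r2
[1] i1  or.ALU  -- RAW+WAW r1
[2] i2  sll.ALU  -- RAW r1
[3] i3  st.MEM  -- no-port MEM/MEM
[4] i4  ld.MEM  -- no-port MEM/MEM
[5] i5+i6  ld.MEM/xor.ALU  -- pair
[6] i7+i8  sub.ALU/mulh.MUL  -- pair
[7] i9+i10  or.ALU/sub.ALU  -- pair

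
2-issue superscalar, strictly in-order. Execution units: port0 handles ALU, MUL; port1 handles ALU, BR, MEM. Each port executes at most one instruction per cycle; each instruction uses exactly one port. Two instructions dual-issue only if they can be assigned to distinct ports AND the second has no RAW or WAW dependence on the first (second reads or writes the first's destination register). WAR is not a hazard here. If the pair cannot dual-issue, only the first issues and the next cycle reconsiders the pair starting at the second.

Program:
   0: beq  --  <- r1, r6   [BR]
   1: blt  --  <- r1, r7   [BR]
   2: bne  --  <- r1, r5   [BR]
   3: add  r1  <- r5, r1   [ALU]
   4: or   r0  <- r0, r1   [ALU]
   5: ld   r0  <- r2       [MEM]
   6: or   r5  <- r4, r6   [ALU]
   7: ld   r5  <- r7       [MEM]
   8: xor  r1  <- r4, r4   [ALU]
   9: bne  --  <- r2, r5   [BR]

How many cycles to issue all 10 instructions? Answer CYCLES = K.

  cy0 -> i0 (beq.BR) no-port BR/BR
  cy1 -> i1 (blt.BR) no-port BR/BR
  cy2 -> i2+i3 (bne.BR add.ALU) pair
  cy3 -> i4 (or.ALU) WAW r0
  cy4 -> i5+i6 (ld.MEM or.ALU) pair
  cy5 -> i7+i8 (ld.MEM xor.ALU) pair
  cy6 -> i9 (bne.BR) tail

CYCLES = 7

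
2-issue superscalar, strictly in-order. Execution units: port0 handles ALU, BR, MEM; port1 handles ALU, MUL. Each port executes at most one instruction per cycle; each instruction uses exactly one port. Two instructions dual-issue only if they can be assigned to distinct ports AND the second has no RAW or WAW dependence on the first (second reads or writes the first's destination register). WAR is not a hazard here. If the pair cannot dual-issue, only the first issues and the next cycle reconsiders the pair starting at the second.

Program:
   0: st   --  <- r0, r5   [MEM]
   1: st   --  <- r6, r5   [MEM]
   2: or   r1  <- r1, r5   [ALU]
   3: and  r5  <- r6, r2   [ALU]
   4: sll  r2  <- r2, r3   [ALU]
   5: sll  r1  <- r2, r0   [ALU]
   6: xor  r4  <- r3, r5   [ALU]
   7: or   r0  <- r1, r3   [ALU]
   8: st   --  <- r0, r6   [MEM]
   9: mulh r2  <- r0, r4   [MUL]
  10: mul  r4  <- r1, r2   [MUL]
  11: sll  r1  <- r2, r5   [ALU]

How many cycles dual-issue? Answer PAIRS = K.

#0 head=0: st.MEM i0 no-port MEM/MEM
#1 head=1: st.MEM or.ALU i1,i2 dual
#2 head=3: and.ALU sll.ALU i3,i4 dual
#3 head=5: sll.ALU xor.ALU i5,i6 dual
#4 head=7: or.ALU i7 RAW r0
#5 head=8: st.MEM mulh.MUL i8,i9 dual
#6 head=10: mul.MUL sll.ALU i10,i11 dual

PAIRS = 5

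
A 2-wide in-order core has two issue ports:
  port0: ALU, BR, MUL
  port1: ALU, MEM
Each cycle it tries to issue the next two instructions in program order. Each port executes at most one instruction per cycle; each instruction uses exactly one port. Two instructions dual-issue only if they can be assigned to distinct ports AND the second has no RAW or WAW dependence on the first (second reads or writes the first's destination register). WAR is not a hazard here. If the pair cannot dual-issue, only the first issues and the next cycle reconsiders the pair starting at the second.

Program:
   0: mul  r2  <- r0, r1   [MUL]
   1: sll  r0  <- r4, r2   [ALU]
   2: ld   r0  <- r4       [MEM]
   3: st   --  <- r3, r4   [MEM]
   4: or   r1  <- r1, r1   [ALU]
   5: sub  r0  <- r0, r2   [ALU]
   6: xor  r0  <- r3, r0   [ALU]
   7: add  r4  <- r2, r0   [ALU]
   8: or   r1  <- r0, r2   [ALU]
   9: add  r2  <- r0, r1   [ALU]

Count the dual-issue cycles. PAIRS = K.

PAIRS = 2

[0] i0  mul  -- RAW r2
[1] i1  sll  -- WAW r0
[2] i2  ld  -- no-port MEM/MEM
[3] i3/i4  st+or  -- dual
[4] i5  sub  -- RAW+WAW r0
[5] i6  xor  -- RAW r0
[6] i7/i8  add+or  -- dual
[7] i9  add  -- tail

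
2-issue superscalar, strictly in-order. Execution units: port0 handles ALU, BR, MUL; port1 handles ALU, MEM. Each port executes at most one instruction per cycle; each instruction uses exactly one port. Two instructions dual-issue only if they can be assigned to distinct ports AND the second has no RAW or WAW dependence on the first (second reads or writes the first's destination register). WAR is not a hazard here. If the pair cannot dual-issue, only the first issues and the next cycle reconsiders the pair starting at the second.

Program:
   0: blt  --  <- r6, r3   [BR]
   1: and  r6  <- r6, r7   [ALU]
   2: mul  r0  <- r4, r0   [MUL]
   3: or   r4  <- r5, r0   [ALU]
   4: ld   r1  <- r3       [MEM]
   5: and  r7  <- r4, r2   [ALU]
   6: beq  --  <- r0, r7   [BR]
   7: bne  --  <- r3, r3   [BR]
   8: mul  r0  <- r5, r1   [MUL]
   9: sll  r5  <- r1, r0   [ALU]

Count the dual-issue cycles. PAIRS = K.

  cy0 -> i0&i1 (blt.BR;and.ALU) pair
  cy1 -> i2 (mul.MUL) RAW r0
  cy2 -> i3&i4 (or.ALU;ld.MEM) pair
  cy3 -> i5 (and.ALU) RAW r7
  cy4 -> i6 (beq.BR) no-port BR/BR
  cy5 -> i7 (bne.BR) no-port BR/MUL
  cy6 -> i8 (mul.MUL) RAW r0
  cy7 -> i9 (sll.ALU) tail

PAIRS = 2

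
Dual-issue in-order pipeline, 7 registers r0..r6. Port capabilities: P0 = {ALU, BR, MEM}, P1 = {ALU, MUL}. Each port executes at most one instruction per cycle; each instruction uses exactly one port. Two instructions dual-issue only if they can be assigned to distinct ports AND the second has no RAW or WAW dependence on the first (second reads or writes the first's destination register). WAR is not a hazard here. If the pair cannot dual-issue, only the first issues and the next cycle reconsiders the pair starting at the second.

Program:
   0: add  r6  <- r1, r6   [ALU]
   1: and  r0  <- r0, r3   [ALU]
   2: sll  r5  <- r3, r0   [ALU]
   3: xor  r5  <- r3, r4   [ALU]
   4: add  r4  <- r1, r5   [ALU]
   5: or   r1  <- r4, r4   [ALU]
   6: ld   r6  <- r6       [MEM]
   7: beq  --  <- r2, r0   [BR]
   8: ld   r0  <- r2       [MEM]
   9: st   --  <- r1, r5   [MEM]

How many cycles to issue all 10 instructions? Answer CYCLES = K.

CYCLES = 8

#0 head=0: add.ALU and.ALU i0,i1 2-wide
#1 head=2: sll.ALU i2 WAW r5
#2 head=3: xor.ALU i3 RAW r5
#3 head=4: add.ALU i4 RAW r4
#4 head=5: or.ALU ld.MEM i5,i6 2-wide
#5 head=7: beq.BR i7 no-port BR/MEM
#6 head=8: ld.MEM i8 no-port MEM/MEM
#7 head=9: st.MEM i9 tail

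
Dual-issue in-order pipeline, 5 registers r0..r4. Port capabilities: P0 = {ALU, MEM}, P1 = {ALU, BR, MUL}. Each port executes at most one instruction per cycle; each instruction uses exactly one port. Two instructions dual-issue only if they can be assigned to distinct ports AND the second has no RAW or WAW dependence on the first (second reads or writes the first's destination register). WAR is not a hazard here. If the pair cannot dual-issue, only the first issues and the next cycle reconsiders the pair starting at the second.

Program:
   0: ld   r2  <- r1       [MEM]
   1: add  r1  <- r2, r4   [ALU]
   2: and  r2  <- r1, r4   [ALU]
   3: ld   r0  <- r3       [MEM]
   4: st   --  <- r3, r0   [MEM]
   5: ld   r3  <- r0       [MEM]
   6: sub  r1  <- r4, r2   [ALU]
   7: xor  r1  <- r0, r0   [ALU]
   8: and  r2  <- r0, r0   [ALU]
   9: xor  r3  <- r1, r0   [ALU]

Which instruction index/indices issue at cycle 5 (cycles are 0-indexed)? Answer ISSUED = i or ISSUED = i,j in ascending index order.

ISSUED = 7,8

  cy0 -> i0 (ld) RAW r2
  cy1 -> i1 (add) RAW r1
  cy2 -> i2+i3 (and/ld) dual
  cy3 -> i4 (st) no-port MEM/MEM
  cy4 -> i5+i6 (ld/sub) dual
  cy5 -> i7+i8 (xor/and) dual
  cy6 -> i9 (xor) tail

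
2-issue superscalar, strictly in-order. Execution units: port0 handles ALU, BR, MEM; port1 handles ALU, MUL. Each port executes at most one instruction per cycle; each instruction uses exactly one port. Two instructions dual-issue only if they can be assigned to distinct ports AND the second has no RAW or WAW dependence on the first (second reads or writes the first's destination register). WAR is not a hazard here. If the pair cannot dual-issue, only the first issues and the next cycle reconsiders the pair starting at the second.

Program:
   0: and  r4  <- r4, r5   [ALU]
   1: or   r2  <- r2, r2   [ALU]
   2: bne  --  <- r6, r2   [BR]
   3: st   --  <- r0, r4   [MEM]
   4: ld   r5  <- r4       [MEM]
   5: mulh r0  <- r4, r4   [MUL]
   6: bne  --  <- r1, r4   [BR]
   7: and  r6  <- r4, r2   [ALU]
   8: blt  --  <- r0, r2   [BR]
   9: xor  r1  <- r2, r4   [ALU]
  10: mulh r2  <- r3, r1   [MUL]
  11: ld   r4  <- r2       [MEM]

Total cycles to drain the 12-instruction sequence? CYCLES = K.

0. and or @i0/i1  | 2-wide
1. bne @i2  | no-port BR/MEM
2. st @i3  | no-port MEM/MEM
3. ld mulh @i4/i5  | 2-wide
4. bne and @i6/i7  | 2-wide
5. blt xor @i8/i9  | 2-wide
6. mulh @i10  | RAW r2
7. ld @i11  | tail

CYCLES = 8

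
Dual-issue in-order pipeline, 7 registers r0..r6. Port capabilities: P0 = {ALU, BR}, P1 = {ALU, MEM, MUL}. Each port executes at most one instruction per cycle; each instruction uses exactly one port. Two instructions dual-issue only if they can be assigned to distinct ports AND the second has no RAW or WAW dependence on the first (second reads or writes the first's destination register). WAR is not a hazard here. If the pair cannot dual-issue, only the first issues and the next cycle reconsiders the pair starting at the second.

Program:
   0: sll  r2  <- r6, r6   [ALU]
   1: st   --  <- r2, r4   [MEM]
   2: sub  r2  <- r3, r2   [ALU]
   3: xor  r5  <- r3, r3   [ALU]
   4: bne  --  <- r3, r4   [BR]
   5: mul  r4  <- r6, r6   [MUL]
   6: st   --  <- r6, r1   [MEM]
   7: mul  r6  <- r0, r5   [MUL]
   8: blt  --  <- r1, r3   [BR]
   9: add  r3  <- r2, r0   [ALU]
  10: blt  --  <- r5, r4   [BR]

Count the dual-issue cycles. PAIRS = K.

PAIRS = 4

c0: i0 sll.ALU  RAW r2
c1: i1+i2 st.MEM sub.ALU  2-wide
c2: i3+i4 xor.ALU bne.BR  2-wide
c3: i5 mul.MUL  no-port MUL/MEM
c4: i6 st.MEM  no-port MEM/MUL
c5: i7+i8 mul.MUL blt.BR  2-wide
c6: i9+i10 add.ALU blt.BR  2-wide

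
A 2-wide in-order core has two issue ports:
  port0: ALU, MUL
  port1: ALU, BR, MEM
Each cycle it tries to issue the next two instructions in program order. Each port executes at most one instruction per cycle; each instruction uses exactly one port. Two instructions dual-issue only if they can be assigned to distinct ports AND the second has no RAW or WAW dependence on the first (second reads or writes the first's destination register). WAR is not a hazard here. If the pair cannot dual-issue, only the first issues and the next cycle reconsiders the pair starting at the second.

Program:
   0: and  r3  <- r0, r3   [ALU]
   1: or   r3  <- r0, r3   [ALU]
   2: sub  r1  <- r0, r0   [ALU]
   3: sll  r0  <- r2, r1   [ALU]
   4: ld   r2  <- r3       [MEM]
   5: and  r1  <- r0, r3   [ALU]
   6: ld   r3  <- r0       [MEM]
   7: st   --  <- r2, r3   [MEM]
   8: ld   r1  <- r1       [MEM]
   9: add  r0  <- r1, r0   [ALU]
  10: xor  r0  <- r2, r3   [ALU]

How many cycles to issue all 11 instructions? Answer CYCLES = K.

c0: i0 and.ALU  RAW+WAW r3
c1: i1+i2 or.ALU/sub.ALU  2-wide
c2: i3+i4 sll.ALU/ld.MEM  2-wide
c3: i5+i6 and.ALU/ld.MEM  2-wide
c4: i7 st.MEM  no-port MEM/MEM
c5: i8 ld.MEM  RAW r1
c6: i9 add.ALU  WAW r0
c7: i10 xor.ALU  tail

CYCLES = 8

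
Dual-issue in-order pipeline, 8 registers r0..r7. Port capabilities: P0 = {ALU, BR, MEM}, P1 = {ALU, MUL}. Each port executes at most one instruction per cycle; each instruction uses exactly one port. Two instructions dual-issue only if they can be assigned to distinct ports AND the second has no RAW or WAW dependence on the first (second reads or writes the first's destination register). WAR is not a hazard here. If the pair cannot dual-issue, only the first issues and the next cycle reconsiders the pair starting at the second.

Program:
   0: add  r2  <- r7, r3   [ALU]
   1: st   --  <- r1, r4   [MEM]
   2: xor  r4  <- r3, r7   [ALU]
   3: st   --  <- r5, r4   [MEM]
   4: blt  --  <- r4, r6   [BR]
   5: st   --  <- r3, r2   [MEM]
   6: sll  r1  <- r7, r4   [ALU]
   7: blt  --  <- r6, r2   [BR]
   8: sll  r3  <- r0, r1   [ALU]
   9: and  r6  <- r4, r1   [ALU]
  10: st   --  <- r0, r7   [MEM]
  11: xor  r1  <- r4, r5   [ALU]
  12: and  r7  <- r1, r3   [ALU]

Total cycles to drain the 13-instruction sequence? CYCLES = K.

0. add st @i0&i1  | pair
1. xor @i2  | RAW r4
2. st @i3  | no-port MEM/BR
3. blt @i4  | no-port BR/MEM
4. st sll @i5&i6  | pair
5. blt sll @i7&i8  | pair
6. and st @i9&i10  | pair
7. xor @i11  | RAW r1
8. and @i12  | tail

CYCLES = 9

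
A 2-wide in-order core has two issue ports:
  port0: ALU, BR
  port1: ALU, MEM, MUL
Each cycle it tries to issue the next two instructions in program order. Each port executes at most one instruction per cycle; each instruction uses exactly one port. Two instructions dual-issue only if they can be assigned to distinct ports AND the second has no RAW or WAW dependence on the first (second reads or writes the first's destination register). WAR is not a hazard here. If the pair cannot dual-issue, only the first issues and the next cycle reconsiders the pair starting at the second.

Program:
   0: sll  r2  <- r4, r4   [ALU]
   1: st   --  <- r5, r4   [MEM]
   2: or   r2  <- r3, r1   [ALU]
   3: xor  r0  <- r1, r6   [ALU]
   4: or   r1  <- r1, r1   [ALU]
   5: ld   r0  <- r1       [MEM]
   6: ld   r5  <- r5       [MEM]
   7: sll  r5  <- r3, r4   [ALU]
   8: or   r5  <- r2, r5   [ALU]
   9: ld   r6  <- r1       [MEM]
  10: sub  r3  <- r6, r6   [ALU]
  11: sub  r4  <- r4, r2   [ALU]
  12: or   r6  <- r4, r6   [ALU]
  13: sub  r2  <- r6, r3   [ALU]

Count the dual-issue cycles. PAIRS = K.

PAIRS = 4

c0: i0&i1 sll;st  pair
c1: i2&i3 or;xor  pair
c2: i4 or  RAW r1
c3: i5 ld  no-port MEM/MEM
c4: i6 ld  WAW r5
c5: i7 sll  RAW+WAW r5
c6: i8&i9 or;ld  pair
c7: i10&i11 sub;sub  pair
c8: i12 or  RAW r6
c9: i13 sub  tail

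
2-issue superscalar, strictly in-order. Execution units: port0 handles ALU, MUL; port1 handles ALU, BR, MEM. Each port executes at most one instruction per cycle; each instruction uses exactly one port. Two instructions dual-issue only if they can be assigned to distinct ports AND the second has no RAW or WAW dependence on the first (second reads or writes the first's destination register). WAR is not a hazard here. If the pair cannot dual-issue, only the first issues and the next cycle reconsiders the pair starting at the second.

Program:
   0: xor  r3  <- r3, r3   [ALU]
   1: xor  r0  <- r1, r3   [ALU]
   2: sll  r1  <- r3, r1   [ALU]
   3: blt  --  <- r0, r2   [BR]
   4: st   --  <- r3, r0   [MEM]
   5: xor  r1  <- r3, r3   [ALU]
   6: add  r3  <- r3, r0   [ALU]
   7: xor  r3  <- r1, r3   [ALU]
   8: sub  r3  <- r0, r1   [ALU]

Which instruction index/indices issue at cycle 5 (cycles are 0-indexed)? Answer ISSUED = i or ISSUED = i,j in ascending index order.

ISSUED = 7

#0 head=0: xor.ALU i0 RAW r3
#1 head=1: xor.ALU/sll.ALU i1/i2 pair
#2 head=3: blt.BR i3 no-port BR/MEM
#3 head=4: st.MEM/xor.ALU i4/i5 pair
#4 head=6: add.ALU i6 RAW+WAW r3
#5 head=7: xor.ALU i7 WAW r3
#6 head=8: sub.ALU i8 tail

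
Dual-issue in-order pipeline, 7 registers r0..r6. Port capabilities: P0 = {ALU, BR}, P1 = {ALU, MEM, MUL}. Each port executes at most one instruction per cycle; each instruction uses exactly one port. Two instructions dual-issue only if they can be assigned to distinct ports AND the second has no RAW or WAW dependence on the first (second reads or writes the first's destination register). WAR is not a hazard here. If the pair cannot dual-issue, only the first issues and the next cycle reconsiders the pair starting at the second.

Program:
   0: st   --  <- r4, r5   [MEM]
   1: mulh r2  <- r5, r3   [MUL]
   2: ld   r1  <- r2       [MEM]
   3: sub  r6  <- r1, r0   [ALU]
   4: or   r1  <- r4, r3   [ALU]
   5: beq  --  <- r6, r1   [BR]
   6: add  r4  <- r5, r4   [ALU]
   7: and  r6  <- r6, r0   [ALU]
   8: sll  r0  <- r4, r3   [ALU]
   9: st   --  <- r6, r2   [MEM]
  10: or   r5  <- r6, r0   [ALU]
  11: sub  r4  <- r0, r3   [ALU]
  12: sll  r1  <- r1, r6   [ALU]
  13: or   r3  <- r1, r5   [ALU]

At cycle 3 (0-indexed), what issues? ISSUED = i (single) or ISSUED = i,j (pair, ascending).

t=0 i0:st ; no-port MEM/MUL
t=1 i1:mulh ; no-port MUL/MEM
t=2 i2:ld ; RAW r1
t=3 i3&i4:sub+or ; 2-wide
t=4 i5&i6:beq+add ; 2-wide
t=5 i7&i8:and+sll ; 2-wide
t=6 i9&i10:st+or ; 2-wide
t=7 i11&i12:sub+sll ; 2-wide
t=8 i13:or ; tail

ISSUED = 3,4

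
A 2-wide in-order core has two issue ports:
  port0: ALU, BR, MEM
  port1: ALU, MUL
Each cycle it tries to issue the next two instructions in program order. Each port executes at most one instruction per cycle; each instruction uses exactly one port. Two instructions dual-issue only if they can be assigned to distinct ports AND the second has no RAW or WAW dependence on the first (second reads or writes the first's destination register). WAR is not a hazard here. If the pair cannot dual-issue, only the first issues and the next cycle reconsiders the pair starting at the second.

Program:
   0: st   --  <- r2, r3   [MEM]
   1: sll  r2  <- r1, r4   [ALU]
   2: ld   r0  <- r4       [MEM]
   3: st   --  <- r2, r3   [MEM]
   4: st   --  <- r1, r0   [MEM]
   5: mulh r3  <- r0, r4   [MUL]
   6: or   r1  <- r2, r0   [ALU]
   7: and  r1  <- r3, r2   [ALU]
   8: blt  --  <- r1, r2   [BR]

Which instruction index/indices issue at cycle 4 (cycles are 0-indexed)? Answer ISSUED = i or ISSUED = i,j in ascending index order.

t=0 i0&i1:st/sll ; dual
t=1 i2:ld ; no-port MEM/MEM
t=2 i3:st ; no-port MEM/MEM
t=3 i4&i5:st/mulh ; dual
t=4 i6:or ; WAW r1
t=5 i7:and ; RAW r1
t=6 i8:blt ; tail

ISSUED = 6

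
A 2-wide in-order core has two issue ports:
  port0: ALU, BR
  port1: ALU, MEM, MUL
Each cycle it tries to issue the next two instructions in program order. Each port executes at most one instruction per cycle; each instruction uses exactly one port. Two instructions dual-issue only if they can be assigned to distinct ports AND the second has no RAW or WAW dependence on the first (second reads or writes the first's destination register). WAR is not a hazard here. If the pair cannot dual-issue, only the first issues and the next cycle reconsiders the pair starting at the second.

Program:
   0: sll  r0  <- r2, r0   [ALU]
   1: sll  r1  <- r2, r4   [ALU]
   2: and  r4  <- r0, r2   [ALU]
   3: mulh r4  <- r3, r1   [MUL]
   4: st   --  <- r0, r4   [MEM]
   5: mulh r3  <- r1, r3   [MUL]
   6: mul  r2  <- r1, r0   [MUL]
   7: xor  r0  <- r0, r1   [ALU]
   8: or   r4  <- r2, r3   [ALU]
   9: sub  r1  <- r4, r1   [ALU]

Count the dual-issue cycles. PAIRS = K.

PAIRS = 2

  cy0 -> i0&i1 (sll.ALU;sll.ALU) pair
  cy1 -> i2 (and.ALU) WAW r4
  cy2 -> i3 (mulh.MUL) no-port MUL/MEM
  cy3 -> i4 (st.MEM) no-port MEM/MUL
  cy4 -> i5 (mulh.MUL) no-port MUL/MUL
  cy5 -> i6&i7 (mul.MUL;xor.ALU) pair
  cy6 -> i8 (or.ALU) RAW r4
  cy7 -> i9 (sub.ALU) tail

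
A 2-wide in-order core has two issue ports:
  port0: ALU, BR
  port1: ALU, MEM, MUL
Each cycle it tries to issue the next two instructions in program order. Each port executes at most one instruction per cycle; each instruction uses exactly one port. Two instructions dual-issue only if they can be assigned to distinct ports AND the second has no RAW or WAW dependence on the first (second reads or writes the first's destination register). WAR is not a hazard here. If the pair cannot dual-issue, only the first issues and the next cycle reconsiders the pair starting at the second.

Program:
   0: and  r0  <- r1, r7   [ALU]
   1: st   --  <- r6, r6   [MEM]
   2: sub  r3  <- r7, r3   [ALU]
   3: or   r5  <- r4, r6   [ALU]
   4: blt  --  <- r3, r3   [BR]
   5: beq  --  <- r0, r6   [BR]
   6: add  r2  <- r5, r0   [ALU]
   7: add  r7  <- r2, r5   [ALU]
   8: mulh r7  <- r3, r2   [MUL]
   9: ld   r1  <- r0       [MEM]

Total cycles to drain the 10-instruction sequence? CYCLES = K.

CYCLES = 7

  cy0 -> i0/i1 (and.ALU;st.MEM) 2-wide
  cy1 -> i2/i3 (sub.ALU;or.ALU) 2-wide
  cy2 -> i4 (blt.BR) no-port BR/BR
  cy3 -> i5/i6 (beq.BR;add.ALU) 2-wide
  cy4 -> i7 (add.ALU) WAW r7
  cy5 -> i8 (mulh.MUL) no-port MUL/MEM
  cy6 -> i9 (ld.MEM) tail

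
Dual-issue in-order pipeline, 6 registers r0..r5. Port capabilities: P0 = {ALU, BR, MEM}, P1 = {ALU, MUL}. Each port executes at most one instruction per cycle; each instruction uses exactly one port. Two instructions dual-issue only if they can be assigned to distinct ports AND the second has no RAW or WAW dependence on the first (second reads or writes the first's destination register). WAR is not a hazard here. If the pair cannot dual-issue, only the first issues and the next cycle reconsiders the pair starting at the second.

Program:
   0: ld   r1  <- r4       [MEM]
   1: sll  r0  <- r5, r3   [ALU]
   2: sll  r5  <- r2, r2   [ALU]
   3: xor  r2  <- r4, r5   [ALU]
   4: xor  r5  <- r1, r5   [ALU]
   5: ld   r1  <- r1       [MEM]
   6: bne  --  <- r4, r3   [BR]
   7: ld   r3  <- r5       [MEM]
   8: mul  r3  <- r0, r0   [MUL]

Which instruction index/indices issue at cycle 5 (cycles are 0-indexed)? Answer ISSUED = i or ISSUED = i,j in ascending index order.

t=0 i0&i1:ld sll ; dual
t=1 i2:sll ; RAW r5
t=2 i3&i4:xor xor ; dual
t=3 i5:ld ; no-port MEM/BR
t=4 i6:bne ; no-port BR/MEM
t=5 i7:ld ; WAW r3
t=6 i8:mul ; tail

ISSUED = 7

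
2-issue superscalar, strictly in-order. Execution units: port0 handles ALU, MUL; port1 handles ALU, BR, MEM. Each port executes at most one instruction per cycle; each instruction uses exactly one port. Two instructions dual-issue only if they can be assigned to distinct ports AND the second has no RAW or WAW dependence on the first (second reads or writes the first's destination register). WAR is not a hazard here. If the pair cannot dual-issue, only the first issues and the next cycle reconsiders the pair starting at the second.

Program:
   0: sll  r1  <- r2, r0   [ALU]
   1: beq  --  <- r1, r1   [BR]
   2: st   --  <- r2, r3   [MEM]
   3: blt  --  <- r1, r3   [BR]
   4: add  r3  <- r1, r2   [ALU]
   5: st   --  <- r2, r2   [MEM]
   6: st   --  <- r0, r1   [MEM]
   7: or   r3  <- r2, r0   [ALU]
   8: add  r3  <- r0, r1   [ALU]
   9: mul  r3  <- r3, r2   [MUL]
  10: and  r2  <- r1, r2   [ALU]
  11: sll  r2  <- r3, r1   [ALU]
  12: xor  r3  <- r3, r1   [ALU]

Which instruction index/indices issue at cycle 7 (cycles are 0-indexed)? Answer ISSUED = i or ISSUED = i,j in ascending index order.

ISSUED = 9,10

c0: i0 sll.ALU  RAW r1
c1: i1 beq.BR  no-port BR/MEM
c2: i2 st.MEM  no-port MEM/BR
c3: i3,i4 blt.BR+add.ALU  pair
c4: i5 st.MEM  no-port MEM/MEM
c5: i6,i7 st.MEM+or.ALU  pair
c6: i8 add.ALU  RAW+WAW r3
c7: i9,i10 mul.MUL+and.ALU  pair
c8: i11,i12 sll.ALU+xor.ALU  pair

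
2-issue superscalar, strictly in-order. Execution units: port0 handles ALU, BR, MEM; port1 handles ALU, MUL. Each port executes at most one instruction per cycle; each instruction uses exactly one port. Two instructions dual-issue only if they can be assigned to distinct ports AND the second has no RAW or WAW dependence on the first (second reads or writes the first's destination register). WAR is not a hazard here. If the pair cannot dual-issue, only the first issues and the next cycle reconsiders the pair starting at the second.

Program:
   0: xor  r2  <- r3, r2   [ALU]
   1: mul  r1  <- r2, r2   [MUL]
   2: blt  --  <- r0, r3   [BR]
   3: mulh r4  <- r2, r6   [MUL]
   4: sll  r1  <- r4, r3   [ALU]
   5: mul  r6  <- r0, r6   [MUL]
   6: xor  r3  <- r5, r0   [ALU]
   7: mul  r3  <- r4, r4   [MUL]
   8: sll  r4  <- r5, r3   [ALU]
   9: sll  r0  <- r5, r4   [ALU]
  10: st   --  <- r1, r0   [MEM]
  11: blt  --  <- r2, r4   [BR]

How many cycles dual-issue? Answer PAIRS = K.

0. xor.ALU @i0  | RAW r2
1. mul.MUL blt.BR @i1+i2  | pair
2. mulh.MUL @i3  | RAW r4
3. sll.ALU mul.MUL @i4+i5  | pair
4. xor.ALU @i6  | WAW r3
5. mul.MUL @i7  | RAW r3
6. sll.ALU @i8  | RAW r4
7. sll.ALU @i9  | RAW r0
8. st.MEM @i10  | no-port MEM/BR
9. blt.BR @i11  | tail

PAIRS = 2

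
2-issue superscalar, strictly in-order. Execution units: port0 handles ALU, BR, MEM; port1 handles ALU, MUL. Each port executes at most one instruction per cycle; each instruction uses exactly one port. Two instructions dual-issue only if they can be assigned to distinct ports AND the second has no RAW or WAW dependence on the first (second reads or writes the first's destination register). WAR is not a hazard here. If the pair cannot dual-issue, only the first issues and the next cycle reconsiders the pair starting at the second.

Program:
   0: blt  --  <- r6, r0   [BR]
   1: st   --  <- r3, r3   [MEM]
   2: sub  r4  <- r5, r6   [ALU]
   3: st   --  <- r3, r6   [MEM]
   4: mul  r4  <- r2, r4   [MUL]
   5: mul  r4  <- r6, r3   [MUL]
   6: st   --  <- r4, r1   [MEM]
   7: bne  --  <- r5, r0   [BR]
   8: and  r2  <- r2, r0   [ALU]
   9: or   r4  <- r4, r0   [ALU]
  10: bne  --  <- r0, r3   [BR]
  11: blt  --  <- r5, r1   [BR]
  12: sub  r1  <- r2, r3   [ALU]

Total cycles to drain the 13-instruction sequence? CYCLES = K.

t=0 i0:blt.BR ; no-port BR/MEM
t=1 i1/i2:st.MEM;sub.ALU ; dual
t=2 i3/i4:st.MEM;mul.MUL ; dual
t=3 i5:mul.MUL ; RAW r4
t=4 i6:st.MEM ; no-port MEM/BR
t=5 i7/i8:bne.BR;and.ALU ; dual
t=6 i9/i10:or.ALU;bne.BR ; dual
t=7 i11/i12:blt.BR;sub.ALU ; dual

CYCLES = 8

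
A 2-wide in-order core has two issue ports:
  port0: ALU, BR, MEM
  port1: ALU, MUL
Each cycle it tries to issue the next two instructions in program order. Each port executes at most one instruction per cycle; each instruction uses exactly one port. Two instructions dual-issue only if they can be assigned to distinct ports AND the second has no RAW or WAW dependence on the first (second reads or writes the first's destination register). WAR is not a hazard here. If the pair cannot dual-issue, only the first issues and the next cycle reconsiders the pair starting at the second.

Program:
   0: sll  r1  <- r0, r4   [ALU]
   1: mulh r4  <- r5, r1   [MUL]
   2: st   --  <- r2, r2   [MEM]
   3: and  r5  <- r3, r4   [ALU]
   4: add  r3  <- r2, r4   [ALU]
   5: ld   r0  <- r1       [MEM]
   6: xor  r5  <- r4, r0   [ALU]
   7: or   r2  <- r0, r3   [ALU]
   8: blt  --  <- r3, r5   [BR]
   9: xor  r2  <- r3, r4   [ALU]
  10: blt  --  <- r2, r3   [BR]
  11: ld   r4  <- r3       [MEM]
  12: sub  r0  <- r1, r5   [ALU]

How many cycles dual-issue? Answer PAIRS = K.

c0: i0 sll.ALU  RAW r1
c1: i1&i2 mulh.MUL/st.MEM  2-wide
c2: i3&i4 and.ALU/add.ALU  2-wide
c3: i5 ld.MEM  RAW r0
c4: i6&i7 xor.ALU/or.ALU  2-wide
c5: i8&i9 blt.BR/xor.ALU  2-wide
c6: i10 blt.BR  no-port BR/MEM
c7: i11&i12 ld.MEM/sub.ALU  2-wide

PAIRS = 5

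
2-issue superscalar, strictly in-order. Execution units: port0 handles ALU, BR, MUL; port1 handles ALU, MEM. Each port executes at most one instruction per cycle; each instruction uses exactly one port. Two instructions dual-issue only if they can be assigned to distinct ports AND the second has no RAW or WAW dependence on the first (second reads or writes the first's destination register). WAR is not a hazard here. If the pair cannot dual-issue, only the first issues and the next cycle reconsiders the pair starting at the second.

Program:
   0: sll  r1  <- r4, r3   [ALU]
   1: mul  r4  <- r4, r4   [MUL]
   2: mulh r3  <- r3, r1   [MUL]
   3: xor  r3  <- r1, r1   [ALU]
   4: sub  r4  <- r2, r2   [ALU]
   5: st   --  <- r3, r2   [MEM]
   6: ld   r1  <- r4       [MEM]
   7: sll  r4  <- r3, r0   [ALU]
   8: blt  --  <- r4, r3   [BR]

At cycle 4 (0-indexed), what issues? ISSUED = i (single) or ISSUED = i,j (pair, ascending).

0. sll/mul @i0/i1  | dual
1. mulh @i2  | WAW r3
2. xor/sub @i3/i4  | dual
3. st @i5  | no-port MEM/MEM
4. ld/sll @i6/i7  | dual
5. blt @i8  | tail

ISSUED = 6,7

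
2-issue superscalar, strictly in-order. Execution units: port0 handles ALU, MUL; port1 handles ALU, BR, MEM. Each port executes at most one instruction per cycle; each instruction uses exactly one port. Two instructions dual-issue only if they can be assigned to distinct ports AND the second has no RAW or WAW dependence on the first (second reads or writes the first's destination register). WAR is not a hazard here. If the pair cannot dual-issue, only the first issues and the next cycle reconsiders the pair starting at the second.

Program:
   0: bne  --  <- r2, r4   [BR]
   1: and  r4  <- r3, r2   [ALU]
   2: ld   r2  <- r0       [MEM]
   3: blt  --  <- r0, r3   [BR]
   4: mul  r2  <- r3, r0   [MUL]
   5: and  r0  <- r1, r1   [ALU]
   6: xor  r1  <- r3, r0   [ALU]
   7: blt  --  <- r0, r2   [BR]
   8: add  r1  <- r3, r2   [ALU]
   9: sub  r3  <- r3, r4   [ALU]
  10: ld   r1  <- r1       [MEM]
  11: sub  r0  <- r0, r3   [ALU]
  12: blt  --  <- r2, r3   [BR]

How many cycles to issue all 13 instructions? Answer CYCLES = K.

[0] i0&i1  bne/and  -- pair
[1] i2  ld  -- no-port MEM/BR
[2] i3&i4  blt/mul  -- pair
[3] i5  and  -- RAW r0
[4] i6&i7  xor/blt  -- pair
[5] i8&i9  add/sub  -- pair
[6] i10&i11  ld/sub  -- pair
[7] i12  blt  -- tail

CYCLES = 8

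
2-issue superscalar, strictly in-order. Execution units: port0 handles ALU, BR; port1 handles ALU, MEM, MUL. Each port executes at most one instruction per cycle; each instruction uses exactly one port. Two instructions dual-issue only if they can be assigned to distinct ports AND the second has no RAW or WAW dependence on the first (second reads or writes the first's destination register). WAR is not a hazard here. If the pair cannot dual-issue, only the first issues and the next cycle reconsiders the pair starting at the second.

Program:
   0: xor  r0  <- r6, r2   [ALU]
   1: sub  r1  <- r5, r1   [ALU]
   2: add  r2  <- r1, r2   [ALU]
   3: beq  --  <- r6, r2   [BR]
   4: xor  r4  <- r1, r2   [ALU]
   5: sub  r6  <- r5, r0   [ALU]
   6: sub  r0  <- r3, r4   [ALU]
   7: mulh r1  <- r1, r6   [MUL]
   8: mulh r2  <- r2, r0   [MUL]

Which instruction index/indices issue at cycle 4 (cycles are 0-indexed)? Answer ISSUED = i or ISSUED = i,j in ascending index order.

#0 head=0: xor.ALU/sub.ALU i0&i1 pair
#1 head=2: add.ALU i2 RAW r2
#2 head=3: beq.BR/xor.ALU i3&i4 pair
#3 head=5: sub.ALU/sub.ALU i5&i6 pair
#4 head=7: mulh.MUL i7 no-port MUL/MUL
#5 head=8: mulh.MUL i8 tail

ISSUED = 7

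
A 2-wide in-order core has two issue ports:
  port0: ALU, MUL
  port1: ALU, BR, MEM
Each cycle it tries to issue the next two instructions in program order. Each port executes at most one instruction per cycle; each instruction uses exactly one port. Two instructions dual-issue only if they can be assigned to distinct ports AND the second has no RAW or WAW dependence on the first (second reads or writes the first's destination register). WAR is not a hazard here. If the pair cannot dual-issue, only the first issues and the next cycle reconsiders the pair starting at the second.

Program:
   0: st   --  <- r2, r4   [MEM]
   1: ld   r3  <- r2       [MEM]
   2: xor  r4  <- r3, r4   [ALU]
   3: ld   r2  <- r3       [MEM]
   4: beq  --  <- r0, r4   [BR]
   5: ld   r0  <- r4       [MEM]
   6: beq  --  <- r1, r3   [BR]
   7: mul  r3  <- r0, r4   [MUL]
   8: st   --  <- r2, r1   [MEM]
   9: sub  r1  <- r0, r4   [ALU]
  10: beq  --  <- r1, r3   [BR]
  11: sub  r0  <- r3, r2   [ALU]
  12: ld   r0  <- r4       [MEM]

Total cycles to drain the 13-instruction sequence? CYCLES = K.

#0 head=0: st i0 no-port MEM/MEM
#1 head=1: ld i1 RAW r3
#2 head=2: xor ld i2,i3 dual
#3 head=4: beq i4 no-port BR/MEM
#4 head=5: ld i5 no-port MEM/BR
#5 head=6: beq mul i6,i7 dual
#6 head=8: st sub i8,i9 dual
#7 head=10: beq sub i10,i11 dual
#8 head=12: ld i12 tail

CYCLES = 9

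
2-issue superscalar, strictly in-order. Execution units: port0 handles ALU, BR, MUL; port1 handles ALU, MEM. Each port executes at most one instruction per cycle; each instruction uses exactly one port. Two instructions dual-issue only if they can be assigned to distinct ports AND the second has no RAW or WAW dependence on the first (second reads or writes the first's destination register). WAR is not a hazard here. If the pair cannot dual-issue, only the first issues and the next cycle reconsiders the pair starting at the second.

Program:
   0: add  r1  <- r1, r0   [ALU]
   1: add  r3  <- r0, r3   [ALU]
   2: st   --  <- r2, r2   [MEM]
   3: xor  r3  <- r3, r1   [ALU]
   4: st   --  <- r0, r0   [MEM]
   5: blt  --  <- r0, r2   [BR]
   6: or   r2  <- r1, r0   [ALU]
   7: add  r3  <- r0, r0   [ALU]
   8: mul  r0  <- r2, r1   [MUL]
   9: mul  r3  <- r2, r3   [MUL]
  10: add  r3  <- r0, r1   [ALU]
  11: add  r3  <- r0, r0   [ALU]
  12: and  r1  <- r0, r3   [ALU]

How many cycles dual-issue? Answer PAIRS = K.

#0 head=0: add.ALU+add.ALU i0/i1 pair
#1 head=2: st.MEM+xor.ALU i2/i3 pair
#2 head=4: st.MEM+blt.BR i4/i5 pair
#3 head=6: or.ALU+add.ALU i6/i7 pair
#4 head=8: mul.MUL i8 no-port MUL/MUL
#5 head=9: mul.MUL i9 WAW r3
#6 head=10: add.ALU i10 WAW r3
#7 head=11: add.ALU i11 RAW r3
#8 head=12: and.ALU i12 tail

PAIRS = 4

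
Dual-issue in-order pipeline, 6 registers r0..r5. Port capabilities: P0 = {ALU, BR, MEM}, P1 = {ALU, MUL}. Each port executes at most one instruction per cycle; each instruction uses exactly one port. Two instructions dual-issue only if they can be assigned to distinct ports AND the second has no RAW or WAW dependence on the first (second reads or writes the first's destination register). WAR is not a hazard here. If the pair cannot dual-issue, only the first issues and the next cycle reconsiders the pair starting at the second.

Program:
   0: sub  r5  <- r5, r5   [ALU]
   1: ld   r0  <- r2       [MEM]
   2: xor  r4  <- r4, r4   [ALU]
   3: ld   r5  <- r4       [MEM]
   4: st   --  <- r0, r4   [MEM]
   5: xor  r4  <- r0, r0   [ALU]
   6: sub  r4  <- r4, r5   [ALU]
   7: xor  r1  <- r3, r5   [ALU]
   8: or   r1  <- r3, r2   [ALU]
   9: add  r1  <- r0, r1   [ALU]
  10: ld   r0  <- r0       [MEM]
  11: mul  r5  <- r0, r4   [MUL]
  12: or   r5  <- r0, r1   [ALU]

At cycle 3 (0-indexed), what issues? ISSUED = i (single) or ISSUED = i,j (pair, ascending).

0. sub.ALU/ld.MEM @i0,i1  | pair
1. xor.ALU @i2  | RAW r4
2. ld.MEM @i3  | no-port MEM/MEM
3. st.MEM/xor.ALU @i4,i5  | pair
4. sub.ALU/xor.ALU @i6,i7  | pair
5. or.ALU @i8  | RAW+WAW r1
6. add.ALU/ld.MEM @i9,i10  | pair
7. mul.MUL @i11  | WAW r5
8. or.ALU @i12  | tail

ISSUED = 4,5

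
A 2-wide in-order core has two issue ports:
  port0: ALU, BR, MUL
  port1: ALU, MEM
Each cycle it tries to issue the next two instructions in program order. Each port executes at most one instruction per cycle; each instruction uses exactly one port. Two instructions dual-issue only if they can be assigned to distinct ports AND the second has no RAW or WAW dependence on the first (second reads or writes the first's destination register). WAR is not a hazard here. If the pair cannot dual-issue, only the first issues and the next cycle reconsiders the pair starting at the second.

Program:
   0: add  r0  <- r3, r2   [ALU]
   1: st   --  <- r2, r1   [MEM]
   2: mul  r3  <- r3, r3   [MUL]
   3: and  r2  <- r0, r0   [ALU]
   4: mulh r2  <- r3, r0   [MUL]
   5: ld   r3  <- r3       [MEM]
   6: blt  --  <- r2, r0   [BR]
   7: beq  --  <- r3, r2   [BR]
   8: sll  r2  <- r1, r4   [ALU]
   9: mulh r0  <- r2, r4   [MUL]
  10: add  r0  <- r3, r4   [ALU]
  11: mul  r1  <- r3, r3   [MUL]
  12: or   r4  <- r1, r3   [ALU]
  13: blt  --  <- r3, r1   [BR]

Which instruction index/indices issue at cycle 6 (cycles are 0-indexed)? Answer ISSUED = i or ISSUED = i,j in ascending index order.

ISSUED = 10,11

0. add/st @i0,i1  | pair
1. mul/and @i2,i3  | pair
2. mulh/ld @i4,i5  | pair
3. blt @i6  | no-port BR/BR
4. beq/sll @i7,i8  | pair
5. mulh @i9  | WAW r0
6. add/mul @i10,i11  | pair
7. or/blt @i12,i13  | pair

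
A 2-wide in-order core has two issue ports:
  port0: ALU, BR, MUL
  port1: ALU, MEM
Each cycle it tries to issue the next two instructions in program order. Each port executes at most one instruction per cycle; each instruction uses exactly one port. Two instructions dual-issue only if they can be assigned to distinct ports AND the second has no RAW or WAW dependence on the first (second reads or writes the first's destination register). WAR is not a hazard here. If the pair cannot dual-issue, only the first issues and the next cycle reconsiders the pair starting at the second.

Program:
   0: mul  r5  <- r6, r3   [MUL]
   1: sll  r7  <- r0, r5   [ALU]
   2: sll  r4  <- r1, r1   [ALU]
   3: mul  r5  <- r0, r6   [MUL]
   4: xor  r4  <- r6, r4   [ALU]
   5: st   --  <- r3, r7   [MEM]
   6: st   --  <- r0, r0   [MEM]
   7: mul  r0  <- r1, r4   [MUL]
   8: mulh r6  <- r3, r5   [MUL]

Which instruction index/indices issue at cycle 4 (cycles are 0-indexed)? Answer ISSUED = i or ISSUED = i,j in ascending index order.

ISSUED = 6,7

#0 head=0: mul i0 RAW r5
#1 head=1: sll/sll i1&i2 2-wide
#2 head=3: mul/xor i3&i4 2-wide
#3 head=5: st i5 no-port MEM/MEM
#4 head=6: st/mul i6&i7 2-wide
#5 head=8: mulh i8 tail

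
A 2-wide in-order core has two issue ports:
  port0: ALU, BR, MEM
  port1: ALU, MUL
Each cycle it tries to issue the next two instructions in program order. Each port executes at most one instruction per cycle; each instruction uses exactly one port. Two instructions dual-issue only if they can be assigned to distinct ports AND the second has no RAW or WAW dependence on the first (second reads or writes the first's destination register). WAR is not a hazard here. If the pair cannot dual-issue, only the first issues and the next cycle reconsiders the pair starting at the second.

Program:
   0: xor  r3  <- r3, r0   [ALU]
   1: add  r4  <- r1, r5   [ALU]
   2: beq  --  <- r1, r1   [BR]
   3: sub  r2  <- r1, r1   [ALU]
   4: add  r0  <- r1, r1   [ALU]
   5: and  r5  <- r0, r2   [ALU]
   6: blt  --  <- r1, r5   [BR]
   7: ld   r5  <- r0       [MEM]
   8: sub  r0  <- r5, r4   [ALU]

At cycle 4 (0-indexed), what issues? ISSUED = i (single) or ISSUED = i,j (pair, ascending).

0. xor.ALU;add.ALU @i0&i1  | 2-wide
1. beq.BR;sub.ALU @i2&i3  | 2-wide
2. add.ALU @i4  | RAW r0
3. and.ALU @i5  | RAW r5
4. blt.BR @i6  | no-port BR/MEM
5. ld.MEM @i7  | RAW r5
6. sub.ALU @i8  | tail

ISSUED = 6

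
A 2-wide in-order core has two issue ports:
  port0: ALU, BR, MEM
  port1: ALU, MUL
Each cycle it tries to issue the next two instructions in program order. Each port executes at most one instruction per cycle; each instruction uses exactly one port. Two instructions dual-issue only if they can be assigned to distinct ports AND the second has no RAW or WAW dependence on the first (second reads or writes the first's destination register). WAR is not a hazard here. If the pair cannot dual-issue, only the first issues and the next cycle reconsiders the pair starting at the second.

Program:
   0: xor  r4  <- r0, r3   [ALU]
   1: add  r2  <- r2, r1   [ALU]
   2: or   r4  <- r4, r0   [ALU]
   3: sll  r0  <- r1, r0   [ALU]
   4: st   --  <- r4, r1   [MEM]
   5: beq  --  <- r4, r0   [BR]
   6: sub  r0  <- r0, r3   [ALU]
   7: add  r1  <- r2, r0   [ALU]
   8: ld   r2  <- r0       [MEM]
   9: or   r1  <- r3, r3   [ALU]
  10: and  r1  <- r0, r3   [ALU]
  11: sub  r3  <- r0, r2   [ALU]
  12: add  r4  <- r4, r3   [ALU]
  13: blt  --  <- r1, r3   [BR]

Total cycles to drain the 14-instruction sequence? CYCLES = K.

c0: i0+i1 xor+add  dual
c1: i2+i3 or+sll  dual
c2: i4 st  no-port MEM/BR
c3: i5+i6 beq+sub  dual
c4: i7+i8 add+ld  dual
c5: i9 or  WAW r1
c6: i10+i11 and+sub  dual
c7: i12+i13 add+blt  dual

CYCLES = 8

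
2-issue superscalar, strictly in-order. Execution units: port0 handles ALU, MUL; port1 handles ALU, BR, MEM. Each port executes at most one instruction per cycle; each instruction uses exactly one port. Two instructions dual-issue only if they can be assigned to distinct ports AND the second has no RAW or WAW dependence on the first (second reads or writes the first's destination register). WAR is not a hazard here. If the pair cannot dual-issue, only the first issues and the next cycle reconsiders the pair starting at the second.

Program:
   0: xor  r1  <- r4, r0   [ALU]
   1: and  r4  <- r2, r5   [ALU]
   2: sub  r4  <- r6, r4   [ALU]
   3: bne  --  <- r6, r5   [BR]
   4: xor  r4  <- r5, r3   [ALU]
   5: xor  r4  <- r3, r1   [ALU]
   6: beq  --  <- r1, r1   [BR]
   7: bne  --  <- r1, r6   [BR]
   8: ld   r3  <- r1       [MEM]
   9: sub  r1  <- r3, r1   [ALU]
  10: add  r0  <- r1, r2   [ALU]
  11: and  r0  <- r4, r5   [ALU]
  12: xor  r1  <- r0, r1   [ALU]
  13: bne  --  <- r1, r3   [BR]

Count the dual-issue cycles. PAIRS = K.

[0] i0&i1  xor and  -- dual
[1] i2&i3  sub bne  -- dual
[2] i4  xor  -- WAW r4
[3] i5&i6  xor beq  -- dual
[4] i7  bne  -- no-port BR/MEM
[5] i8  ld  -- RAW r3
[6] i9  sub  -- RAW r1
[7] i10  add  -- WAW r0
[8] i11  and  -- RAW r0
[9] i12  xor  -- RAW r1
[10] i13  bne  -- tail

PAIRS = 3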